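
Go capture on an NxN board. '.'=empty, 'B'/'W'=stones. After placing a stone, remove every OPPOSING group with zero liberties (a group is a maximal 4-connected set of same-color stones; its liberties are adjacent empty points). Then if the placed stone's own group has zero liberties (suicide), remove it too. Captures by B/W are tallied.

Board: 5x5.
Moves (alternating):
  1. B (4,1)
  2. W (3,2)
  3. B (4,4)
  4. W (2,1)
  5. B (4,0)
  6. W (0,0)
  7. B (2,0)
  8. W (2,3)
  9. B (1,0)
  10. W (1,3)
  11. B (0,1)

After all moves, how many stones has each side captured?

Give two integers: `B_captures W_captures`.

Answer: 1 0

Derivation:
Move 1: B@(4,1) -> caps B=0 W=0
Move 2: W@(3,2) -> caps B=0 W=0
Move 3: B@(4,4) -> caps B=0 W=0
Move 4: W@(2,1) -> caps B=0 W=0
Move 5: B@(4,0) -> caps B=0 W=0
Move 6: W@(0,0) -> caps B=0 W=0
Move 7: B@(2,0) -> caps B=0 W=0
Move 8: W@(2,3) -> caps B=0 W=0
Move 9: B@(1,0) -> caps B=0 W=0
Move 10: W@(1,3) -> caps B=0 W=0
Move 11: B@(0,1) -> caps B=1 W=0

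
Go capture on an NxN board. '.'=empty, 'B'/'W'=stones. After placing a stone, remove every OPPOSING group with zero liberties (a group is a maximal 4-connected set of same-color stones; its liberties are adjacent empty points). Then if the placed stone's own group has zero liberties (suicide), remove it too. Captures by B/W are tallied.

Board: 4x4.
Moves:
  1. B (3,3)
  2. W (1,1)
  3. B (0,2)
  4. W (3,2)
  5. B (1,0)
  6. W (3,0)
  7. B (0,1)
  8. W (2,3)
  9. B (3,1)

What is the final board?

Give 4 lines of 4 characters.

Answer: .BB.
BW..
...W
WBW.

Derivation:
Move 1: B@(3,3) -> caps B=0 W=0
Move 2: W@(1,1) -> caps B=0 W=0
Move 3: B@(0,2) -> caps B=0 W=0
Move 4: W@(3,2) -> caps B=0 W=0
Move 5: B@(1,0) -> caps B=0 W=0
Move 6: W@(3,0) -> caps B=0 W=0
Move 7: B@(0,1) -> caps B=0 W=0
Move 8: W@(2,3) -> caps B=0 W=1
Move 9: B@(3,1) -> caps B=0 W=1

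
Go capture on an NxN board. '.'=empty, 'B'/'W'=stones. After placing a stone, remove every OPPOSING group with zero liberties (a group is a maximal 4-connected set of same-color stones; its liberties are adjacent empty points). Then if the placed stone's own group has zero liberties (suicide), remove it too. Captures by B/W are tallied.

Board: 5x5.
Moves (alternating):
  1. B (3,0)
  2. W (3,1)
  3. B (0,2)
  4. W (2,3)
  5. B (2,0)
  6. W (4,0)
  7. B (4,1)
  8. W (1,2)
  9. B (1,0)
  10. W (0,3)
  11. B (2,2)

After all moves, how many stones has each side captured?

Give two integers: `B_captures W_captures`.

Answer: 1 0

Derivation:
Move 1: B@(3,0) -> caps B=0 W=0
Move 2: W@(3,1) -> caps B=0 W=0
Move 3: B@(0,2) -> caps B=0 W=0
Move 4: W@(2,3) -> caps B=0 W=0
Move 5: B@(2,0) -> caps B=0 W=0
Move 6: W@(4,0) -> caps B=0 W=0
Move 7: B@(4,1) -> caps B=1 W=0
Move 8: W@(1,2) -> caps B=1 W=0
Move 9: B@(1,0) -> caps B=1 W=0
Move 10: W@(0,3) -> caps B=1 W=0
Move 11: B@(2,2) -> caps B=1 W=0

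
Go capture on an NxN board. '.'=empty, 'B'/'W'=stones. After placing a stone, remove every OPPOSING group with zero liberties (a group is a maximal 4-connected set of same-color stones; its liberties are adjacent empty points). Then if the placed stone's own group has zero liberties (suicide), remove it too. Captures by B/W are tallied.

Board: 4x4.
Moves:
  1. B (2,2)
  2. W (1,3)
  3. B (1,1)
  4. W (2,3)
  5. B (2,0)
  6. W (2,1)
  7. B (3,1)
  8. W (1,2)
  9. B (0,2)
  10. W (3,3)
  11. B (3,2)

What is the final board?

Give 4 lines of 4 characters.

Move 1: B@(2,2) -> caps B=0 W=0
Move 2: W@(1,3) -> caps B=0 W=0
Move 3: B@(1,1) -> caps B=0 W=0
Move 4: W@(2,3) -> caps B=0 W=0
Move 5: B@(2,0) -> caps B=0 W=0
Move 6: W@(2,1) -> caps B=0 W=0
Move 7: B@(3,1) -> caps B=1 W=0
Move 8: W@(1,2) -> caps B=1 W=0
Move 9: B@(0,2) -> caps B=1 W=0
Move 10: W@(3,3) -> caps B=1 W=0
Move 11: B@(3,2) -> caps B=1 W=0

Answer: ..B.
.BWW
B.BW
.BBW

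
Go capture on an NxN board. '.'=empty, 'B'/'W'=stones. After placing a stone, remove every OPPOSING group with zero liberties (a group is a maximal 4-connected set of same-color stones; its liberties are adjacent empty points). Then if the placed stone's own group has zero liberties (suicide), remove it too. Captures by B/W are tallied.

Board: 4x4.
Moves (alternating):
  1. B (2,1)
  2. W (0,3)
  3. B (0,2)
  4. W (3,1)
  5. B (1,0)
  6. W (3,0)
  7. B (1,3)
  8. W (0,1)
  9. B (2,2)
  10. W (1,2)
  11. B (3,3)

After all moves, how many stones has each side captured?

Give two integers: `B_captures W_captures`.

Move 1: B@(2,1) -> caps B=0 W=0
Move 2: W@(0,3) -> caps B=0 W=0
Move 3: B@(0,2) -> caps B=0 W=0
Move 4: W@(3,1) -> caps B=0 W=0
Move 5: B@(1,0) -> caps B=0 W=0
Move 6: W@(3,0) -> caps B=0 W=0
Move 7: B@(1,3) -> caps B=1 W=0
Move 8: W@(0,1) -> caps B=1 W=0
Move 9: B@(2,2) -> caps B=1 W=0
Move 10: W@(1,2) -> caps B=1 W=0
Move 11: B@(3,3) -> caps B=1 W=0

Answer: 1 0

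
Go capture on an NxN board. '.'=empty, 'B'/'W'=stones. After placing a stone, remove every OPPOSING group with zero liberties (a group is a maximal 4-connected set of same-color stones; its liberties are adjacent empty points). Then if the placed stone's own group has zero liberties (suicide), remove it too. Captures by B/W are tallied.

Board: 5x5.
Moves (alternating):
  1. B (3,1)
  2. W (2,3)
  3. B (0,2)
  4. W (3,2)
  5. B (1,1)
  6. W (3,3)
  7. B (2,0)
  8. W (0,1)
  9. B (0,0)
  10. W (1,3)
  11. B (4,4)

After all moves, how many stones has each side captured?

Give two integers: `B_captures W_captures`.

Answer: 1 0

Derivation:
Move 1: B@(3,1) -> caps B=0 W=0
Move 2: W@(2,3) -> caps B=0 W=0
Move 3: B@(0,2) -> caps B=0 W=0
Move 4: W@(3,2) -> caps B=0 W=0
Move 5: B@(1,1) -> caps B=0 W=0
Move 6: W@(3,3) -> caps B=0 W=0
Move 7: B@(2,0) -> caps B=0 W=0
Move 8: W@(0,1) -> caps B=0 W=0
Move 9: B@(0,0) -> caps B=1 W=0
Move 10: W@(1,3) -> caps B=1 W=0
Move 11: B@(4,4) -> caps B=1 W=0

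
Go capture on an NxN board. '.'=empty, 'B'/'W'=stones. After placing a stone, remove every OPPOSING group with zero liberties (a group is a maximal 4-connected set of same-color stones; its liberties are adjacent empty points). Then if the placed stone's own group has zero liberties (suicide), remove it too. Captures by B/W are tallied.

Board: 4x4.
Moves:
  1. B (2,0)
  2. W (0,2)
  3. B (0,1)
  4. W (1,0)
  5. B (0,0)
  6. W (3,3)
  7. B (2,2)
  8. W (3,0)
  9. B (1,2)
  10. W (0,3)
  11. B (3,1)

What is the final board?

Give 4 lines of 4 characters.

Answer: BBWW
W.B.
B.B.
.B.W

Derivation:
Move 1: B@(2,0) -> caps B=0 W=0
Move 2: W@(0,2) -> caps B=0 W=0
Move 3: B@(0,1) -> caps B=0 W=0
Move 4: W@(1,0) -> caps B=0 W=0
Move 5: B@(0,0) -> caps B=0 W=0
Move 6: W@(3,3) -> caps B=0 W=0
Move 7: B@(2,2) -> caps B=0 W=0
Move 8: W@(3,0) -> caps B=0 W=0
Move 9: B@(1,2) -> caps B=0 W=0
Move 10: W@(0,3) -> caps B=0 W=0
Move 11: B@(3,1) -> caps B=1 W=0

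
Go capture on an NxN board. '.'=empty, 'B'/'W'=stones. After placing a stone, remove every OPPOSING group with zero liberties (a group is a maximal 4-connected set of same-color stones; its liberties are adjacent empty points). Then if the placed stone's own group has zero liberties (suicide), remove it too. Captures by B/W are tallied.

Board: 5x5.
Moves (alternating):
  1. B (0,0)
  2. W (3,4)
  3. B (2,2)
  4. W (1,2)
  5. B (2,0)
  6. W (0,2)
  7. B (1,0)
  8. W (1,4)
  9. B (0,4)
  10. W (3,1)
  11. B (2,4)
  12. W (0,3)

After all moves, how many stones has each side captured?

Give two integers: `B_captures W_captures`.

Move 1: B@(0,0) -> caps B=0 W=0
Move 2: W@(3,4) -> caps B=0 W=0
Move 3: B@(2,2) -> caps B=0 W=0
Move 4: W@(1,2) -> caps B=0 W=0
Move 5: B@(2,0) -> caps B=0 W=0
Move 6: W@(0,2) -> caps B=0 W=0
Move 7: B@(1,0) -> caps B=0 W=0
Move 8: W@(1,4) -> caps B=0 W=0
Move 9: B@(0,4) -> caps B=0 W=0
Move 10: W@(3,1) -> caps B=0 W=0
Move 11: B@(2,4) -> caps B=0 W=0
Move 12: W@(0,3) -> caps B=0 W=1

Answer: 0 1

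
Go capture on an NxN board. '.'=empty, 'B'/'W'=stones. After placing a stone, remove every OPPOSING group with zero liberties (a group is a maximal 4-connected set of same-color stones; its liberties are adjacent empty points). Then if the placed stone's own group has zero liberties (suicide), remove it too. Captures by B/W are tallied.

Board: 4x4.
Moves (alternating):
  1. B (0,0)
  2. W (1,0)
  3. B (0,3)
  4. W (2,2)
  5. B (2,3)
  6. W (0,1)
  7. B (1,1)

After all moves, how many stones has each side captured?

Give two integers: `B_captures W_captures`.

Answer: 0 1

Derivation:
Move 1: B@(0,0) -> caps B=0 W=0
Move 2: W@(1,0) -> caps B=0 W=0
Move 3: B@(0,3) -> caps B=0 W=0
Move 4: W@(2,2) -> caps B=0 W=0
Move 5: B@(2,3) -> caps B=0 W=0
Move 6: W@(0,1) -> caps B=0 W=1
Move 7: B@(1,1) -> caps B=0 W=1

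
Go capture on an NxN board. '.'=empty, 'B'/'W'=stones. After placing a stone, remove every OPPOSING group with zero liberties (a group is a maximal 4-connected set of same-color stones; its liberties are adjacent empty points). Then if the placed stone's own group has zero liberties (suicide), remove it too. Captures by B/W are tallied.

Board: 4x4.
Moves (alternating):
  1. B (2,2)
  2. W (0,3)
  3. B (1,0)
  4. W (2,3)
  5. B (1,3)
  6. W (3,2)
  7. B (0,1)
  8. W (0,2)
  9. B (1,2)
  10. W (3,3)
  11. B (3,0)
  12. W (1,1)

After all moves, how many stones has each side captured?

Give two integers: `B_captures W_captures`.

Move 1: B@(2,2) -> caps B=0 W=0
Move 2: W@(0,3) -> caps B=0 W=0
Move 3: B@(1,0) -> caps B=0 W=0
Move 4: W@(2,3) -> caps B=0 W=0
Move 5: B@(1,3) -> caps B=0 W=0
Move 6: W@(3,2) -> caps B=0 W=0
Move 7: B@(0,1) -> caps B=0 W=0
Move 8: W@(0,2) -> caps B=0 W=0
Move 9: B@(1,2) -> caps B=2 W=0
Move 10: W@(3,3) -> caps B=2 W=0
Move 11: B@(3,0) -> caps B=2 W=0
Move 12: W@(1,1) -> caps B=2 W=0

Answer: 2 0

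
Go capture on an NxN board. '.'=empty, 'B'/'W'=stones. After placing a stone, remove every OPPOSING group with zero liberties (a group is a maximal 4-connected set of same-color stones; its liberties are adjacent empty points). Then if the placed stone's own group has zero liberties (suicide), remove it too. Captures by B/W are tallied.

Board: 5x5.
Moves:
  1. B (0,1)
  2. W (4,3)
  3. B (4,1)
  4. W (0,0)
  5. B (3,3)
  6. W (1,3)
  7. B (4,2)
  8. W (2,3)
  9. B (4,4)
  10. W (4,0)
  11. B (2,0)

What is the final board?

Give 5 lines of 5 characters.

Move 1: B@(0,1) -> caps B=0 W=0
Move 2: W@(4,3) -> caps B=0 W=0
Move 3: B@(4,1) -> caps B=0 W=0
Move 4: W@(0,0) -> caps B=0 W=0
Move 5: B@(3,3) -> caps B=0 W=0
Move 6: W@(1,3) -> caps B=0 W=0
Move 7: B@(4,2) -> caps B=0 W=0
Move 8: W@(2,3) -> caps B=0 W=0
Move 9: B@(4,4) -> caps B=1 W=0
Move 10: W@(4,0) -> caps B=1 W=0
Move 11: B@(2,0) -> caps B=1 W=0

Answer: WB...
...W.
B..W.
...B.
WBB.B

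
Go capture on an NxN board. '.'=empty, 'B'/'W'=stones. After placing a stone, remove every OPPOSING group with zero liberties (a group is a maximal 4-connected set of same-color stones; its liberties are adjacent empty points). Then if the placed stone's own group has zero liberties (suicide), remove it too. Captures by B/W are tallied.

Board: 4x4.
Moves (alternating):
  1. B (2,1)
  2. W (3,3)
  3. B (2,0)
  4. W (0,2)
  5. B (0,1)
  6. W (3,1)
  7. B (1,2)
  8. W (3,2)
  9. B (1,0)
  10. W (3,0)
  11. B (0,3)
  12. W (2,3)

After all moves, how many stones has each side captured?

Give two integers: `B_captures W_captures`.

Answer: 1 0

Derivation:
Move 1: B@(2,1) -> caps B=0 W=0
Move 2: W@(3,3) -> caps B=0 W=0
Move 3: B@(2,0) -> caps B=0 W=0
Move 4: W@(0,2) -> caps B=0 W=0
Move 5: B@(0,1) -> caps B=0 W=0
Move 6: W@(3,1) -> caps B=0 W=0
Move 7: B@(1,2) -> caps B=0 W=0
Move 8: W@(3,2) -> caps B=0 W=0
Move 9: B@(1,0) -> caps B=0 W=0
Move 10: W@(3,0) -> caps B=0 W=0
Move 11: B@(0,3) -> caps B=1 W=0
Move 12: W@(2,3) -> caps B=1 W=0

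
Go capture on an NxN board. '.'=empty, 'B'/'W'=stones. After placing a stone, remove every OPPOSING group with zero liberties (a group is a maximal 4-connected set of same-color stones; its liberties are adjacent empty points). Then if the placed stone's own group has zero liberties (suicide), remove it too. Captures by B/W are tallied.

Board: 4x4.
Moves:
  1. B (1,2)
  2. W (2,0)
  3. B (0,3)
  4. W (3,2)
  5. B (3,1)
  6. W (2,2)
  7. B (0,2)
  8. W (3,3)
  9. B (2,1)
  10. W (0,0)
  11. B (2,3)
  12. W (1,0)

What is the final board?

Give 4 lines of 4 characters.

Answer: W.BB
W.B.
WB.B
.B..

Derivation:
Move 1: B@(1,2) -> caps B=0 W=0
Move 2: W@(2,0) -> caps B=0 W=0
Move 3: B@(0,3) -> caps B=0 W=0
Move 4: W@(3,2) -> caps B=0 W=0
Move 5: B@(3,1) -> caps B=0 W=0
Move 6: W@(2,2) -> caps B=0 W=0
Move 7: B@(0,2) -> caps B=0 W=0
Move 8: W@(3,3) -> caps B=0 W=0
Move 9: B@(2,1) -> caps B=0 W=0
Move 10: W@(0,0) -> caps B=0 W=0
Move 11: B@(2,3) -> caps B=3 W=0
Move 12: W@(1,0) -> caps B=3 W=0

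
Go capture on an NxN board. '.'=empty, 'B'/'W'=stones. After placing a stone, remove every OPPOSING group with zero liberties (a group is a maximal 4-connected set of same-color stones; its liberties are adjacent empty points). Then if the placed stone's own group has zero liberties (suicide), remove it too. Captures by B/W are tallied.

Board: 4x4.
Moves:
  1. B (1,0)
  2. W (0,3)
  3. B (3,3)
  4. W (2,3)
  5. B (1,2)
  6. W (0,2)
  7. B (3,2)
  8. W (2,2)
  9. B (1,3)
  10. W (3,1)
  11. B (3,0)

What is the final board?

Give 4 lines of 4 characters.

Move 1: B@(1,0) -> caps B=0 W=0
Move 2: W@(0,3) -> caps B=0 W=0
Move 3: B@(3,3) -> caps B=0 W=0
Move 4: W@(2,3) -> caps B=0 W=0
Move 5: B@(1,2) -> caps B=0 W=0
Move 6: W@(0,2) -> caps B=0 W=0
Move 7: B@(3,2) -> caps B=0 W=0
Move 8: W@(2,2) -> caps B=0 W=0
Move 9: B@(1,3) -> caps B=0 W=0
Move 10: W@(3,1) -> caps B=0 W=2
Move 11: B@(3,0) -> caps B=0 W=2

Answer: ..WW
B.BB
..WW
BW..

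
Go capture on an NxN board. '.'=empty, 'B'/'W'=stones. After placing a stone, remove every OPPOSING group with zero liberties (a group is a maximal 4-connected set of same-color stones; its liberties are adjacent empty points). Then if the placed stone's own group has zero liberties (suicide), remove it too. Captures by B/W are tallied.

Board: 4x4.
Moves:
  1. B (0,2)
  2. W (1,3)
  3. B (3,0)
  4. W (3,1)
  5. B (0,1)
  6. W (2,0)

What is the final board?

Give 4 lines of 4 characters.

Move 1: B@(0,2) -> caps B=0 W=0
Move 2: W@(1,3) -> caps B=0 W=0
Move 3: B@(3,0) -> caps B=0 W=0
Move 4: W@(3,1) -> caps B=0 W=0
Move 5: B@(0,1) -> caps B=0 W=0
Move 6: W@(2,0) -> caps B=0 W=1

Answer: .BB.
...W
W...
.W..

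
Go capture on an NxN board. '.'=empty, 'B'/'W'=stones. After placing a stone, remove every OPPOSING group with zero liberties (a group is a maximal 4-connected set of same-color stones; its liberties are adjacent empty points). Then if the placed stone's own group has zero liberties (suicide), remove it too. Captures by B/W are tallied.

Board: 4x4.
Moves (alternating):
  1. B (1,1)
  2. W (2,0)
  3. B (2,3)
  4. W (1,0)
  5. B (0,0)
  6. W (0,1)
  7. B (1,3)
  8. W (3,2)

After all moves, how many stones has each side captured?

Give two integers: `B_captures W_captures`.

Answer: 0 1

Derivation:
Move 1: B@(1,1) -> caps B=0 W=0
Move 2: W@(2,0) -> caps B=0 W=0
Move 3: B@(2,3) -> caps B=0 W=0
Move 4: W@(1,0) -> caps B=0 W=0
Move 5: B@(0,0) -> caps B=0 W=0
Move 6: W@(0,1) -> caps B=0 W=1
Move 7: B@(1,3) -> caps B=0 W=1
Move 8: W@(3,2) -> caps B=0 W=1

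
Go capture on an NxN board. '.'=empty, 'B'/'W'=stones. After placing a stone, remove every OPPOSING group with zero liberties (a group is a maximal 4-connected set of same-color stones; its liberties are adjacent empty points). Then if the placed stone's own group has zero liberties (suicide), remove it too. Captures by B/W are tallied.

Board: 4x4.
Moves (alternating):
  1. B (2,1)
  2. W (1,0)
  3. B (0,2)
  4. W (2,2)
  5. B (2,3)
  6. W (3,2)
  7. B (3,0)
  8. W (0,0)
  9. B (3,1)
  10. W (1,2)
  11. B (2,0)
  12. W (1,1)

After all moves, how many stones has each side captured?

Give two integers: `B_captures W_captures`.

Answer: 0 4

Derivation:
Move 1: B@(2,1) -> caps B=0 W=0
Move 2: W@(1,0) -> caps B=0 W=0
Move 3: B@(0,2) -> caps B=0 W=0
Move 4: W@(2,2) -> caps B=0 W=0
Move 5: B@(2,3) -> caps B=0 W=0
Move 6: W@(3,2) -> caps B=0 W=0
Move 7: B@(3,0) -> caps B=0 W=0
Move 8: W@(0,0) -> caps B=0 W=0
Move 9: B@(3,1) -> caps B=0 W=0
Move 10: W@(1,2) -> caps B=0 W=0
Move 11: B@(2,0) -> caps B=0 W=0
Move 12: W@(1,1) -> caps B=0 W=4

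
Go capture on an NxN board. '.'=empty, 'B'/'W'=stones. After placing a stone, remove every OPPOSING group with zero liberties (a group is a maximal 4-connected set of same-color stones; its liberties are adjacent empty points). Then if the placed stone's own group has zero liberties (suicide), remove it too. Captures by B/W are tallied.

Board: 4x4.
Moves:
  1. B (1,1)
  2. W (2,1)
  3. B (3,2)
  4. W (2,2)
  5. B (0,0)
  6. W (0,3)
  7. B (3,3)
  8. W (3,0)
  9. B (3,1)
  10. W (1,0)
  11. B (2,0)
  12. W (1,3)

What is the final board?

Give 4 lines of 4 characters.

Move 1: B@(1,1) -> caps B=0 W=0
Move 2: W@(2,1) -> caps B=0 W=0
Move 3: B@(3,2) -> caps B=0 W=0
Move 4: W@(2,2) -> caps B=0 W=0
Move 5: B@(0,0) -> caps B=0 W=0
Move 6: W@(0,3) -> caps B=0 W=0
Move 7: B@(3,3) -> caps B=0 W=0
Move 8: W@(3,0) -> caps B=0 W=0
Move 9: B@(3,1) -> caps B=0 W=0
Move 10: W@(1,0) -> caps B=0 W=0
Move 11: B@(2,0) -> caps B=2 W=0
Move 12: W@(1,3) -> caps B=2 W=0

Answer: B..W
.B.W
BWW.
.BBB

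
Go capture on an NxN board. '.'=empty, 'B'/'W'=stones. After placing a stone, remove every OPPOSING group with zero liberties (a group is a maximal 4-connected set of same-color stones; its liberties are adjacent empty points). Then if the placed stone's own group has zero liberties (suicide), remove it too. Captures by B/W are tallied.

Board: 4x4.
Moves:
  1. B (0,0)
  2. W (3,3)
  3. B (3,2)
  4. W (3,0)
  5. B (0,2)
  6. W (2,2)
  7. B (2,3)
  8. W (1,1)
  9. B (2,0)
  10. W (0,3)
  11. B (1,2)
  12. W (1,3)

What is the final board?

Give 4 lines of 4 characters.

Move 1: B@(0,0) -> caps B=0 W=0
Move 2: W@(3,3) -> caps B=0 W=0
Move 3: B@(3,2) -> caps B=0 W=0
Move 4: W@(3,0) -> caps B=0 W=0
Move 5: B@(0,2) -> caps B=0 W=0
Move 6: W@(2,2) -> caps B=0 W=0
Move 7: B@(2,3) -> caps B=1 W=0
Move 8: W@(1,1) -> caps B=1 W=0
Move 9: B@(2,0) -> caps B=1 W=0
Move 10: W@(0,3) -> caps B=1 W=0
Move 11: B@(1,2) -> caps B=1 W=0
Move 12: W@(1,3) -> caps B=1 W=0

Answer: B.B.
.WB.
B.WB
W.B.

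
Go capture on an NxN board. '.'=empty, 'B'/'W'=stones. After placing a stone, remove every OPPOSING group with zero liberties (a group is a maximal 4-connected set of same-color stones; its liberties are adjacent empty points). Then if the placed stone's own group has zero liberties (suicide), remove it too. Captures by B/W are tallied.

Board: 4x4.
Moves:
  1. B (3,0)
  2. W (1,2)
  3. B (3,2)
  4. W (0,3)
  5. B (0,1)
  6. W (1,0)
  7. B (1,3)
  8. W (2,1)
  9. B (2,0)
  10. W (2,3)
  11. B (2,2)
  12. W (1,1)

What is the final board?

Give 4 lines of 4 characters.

Answer: .B.W
WWW.
BWBW
B.B.

Derivation:
Move 1: B@(3,0) -> caps B=0 W=0
Move 2: W@(1,2) -> caps B=0 W=0
Move 3: B@(3,2) -> caps B=0 W=0
Move 4: W@(0,3) -> caps B=0 W=0
Move 5: B@(0,1) -> caps B=0 W=0
Move 6: W@(1,0) -> caps B=0 W=0
Move 7: B@(1,3) -> caps B=0 W=0
Move 8: W@(2,1) -> caps B=0 W=0
Move 9: B@(2,0) -> caps B=0 W=0
Move 10: W@(2,3) -> caps B=0 W=1
Move 11: B@(2,2) -> caps B=0 W=1
Move 12: W@(1,1) -> caps B=0 W=1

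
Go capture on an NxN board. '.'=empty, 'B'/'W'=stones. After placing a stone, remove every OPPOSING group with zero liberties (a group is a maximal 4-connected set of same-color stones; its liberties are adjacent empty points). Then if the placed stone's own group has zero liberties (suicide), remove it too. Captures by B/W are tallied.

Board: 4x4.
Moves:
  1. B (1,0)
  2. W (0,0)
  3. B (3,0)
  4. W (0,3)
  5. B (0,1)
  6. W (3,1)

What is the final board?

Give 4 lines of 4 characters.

Answer: .B.W
B...
....
BW..

Derivation:
Move 1: B@(1,0) -> caps B=0 W=0
Move 2: W@(0,0) -> caps B=0 W=0
Move 3: B@(3,0) -> caps B=0 W=0
Move 4: W@(0,3) -> caps B=0 W=0
Move 5: B@(0,1) -> caps B=1 W=0
Move 6: W@(3,1) -> caps B=1 W=0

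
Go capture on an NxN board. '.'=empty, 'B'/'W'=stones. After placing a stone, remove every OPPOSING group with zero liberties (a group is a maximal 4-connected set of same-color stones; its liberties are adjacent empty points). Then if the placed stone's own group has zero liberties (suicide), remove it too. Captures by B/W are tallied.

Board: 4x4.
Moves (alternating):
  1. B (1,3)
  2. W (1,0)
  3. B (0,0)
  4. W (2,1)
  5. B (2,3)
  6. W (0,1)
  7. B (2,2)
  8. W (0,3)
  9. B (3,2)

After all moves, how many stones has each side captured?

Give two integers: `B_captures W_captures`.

Move 1: B@(1,3) -> caps B=0 W=0
Move 2: W@(1,0) -> caps B=0 W=0
Move 3: B@(0,0) -> caps B=0 W=0
Move 4: W@(2,1) -> caps B=0 W=0
Move 5: B@(2,3) -> caps B=0 W=0
Move 6: W@(0,1) -> caps B=0 W=1
Move 7: B@(2,2) -> caps B=0 W=1
Move 8: W@(0,3) -> caps B=0 W=1
Move 9: B@(3,2) -> caps B=0 W=1

Answer: 0 1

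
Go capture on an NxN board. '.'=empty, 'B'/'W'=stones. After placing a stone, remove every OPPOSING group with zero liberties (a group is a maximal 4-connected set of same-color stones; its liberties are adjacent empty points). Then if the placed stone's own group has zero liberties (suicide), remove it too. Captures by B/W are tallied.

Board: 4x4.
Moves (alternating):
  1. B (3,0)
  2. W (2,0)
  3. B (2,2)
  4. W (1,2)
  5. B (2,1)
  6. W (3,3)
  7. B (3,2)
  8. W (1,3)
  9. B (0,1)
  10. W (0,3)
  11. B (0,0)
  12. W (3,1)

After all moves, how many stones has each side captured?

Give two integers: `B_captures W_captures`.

Answer: 0 1

Derivation:
Move 1: B@(3,0) -> caps B=0 W=0
Move 2: W@(2,0) -> caps B=0 W=0
Move 3: B@(2,2) -> caps B=0 W=0
Move 4: W@(1,2) -> caps B=0 W=0
Move 5: B@(2,1) -> caps B=0 W=0
Move 6: W@(3,3) -> caps B=0 W=0
Move 7: B@(3,2) -> caps B=0 W=0
Move 8: W@(1,3) -> caps B=0 W=0
Move 9: B@(0,1) -> caps B=0 W=0
Move 10: W@(0,3) -> caps B=0 W=0
Move 11: B@(0,0) -> caps B=0 W=0
Move 12: W@(3,1) -> caps B=0 W=1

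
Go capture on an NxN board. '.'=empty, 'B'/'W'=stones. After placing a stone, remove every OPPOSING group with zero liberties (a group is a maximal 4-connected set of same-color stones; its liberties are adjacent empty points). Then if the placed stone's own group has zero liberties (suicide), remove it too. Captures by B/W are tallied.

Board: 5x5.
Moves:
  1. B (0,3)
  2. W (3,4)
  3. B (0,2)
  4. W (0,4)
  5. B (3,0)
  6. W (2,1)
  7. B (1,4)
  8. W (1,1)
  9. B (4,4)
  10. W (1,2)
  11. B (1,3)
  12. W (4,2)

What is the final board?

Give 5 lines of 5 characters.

Answer: ..BB.
.WWBB
.W...
B...W
..W.B

Derivation:
Move 1: B@(0,3) -> caps B=0 W=0
Move 2: W@(3,4) -> caps B=0 W=0
Move 3: B@(0,2) -> caps B=0 W=0
Move 4: W@(0,4) -> caps B=0 W=0
Move 5: B@(3,0) -> caps B=0 W=0
Move 6: W@(2,1) -> caps B=0 W=0
Move 7: B@(1,4) -> caps B=1 W=0
Move 8: W@(1,1) -> caps B=1 W=0
Move 9: B@(4,4) -> caps B=1 W=0
Move 10: W@(1,2) -> caps B=1 W=0
Move 11: B@(1,3) -> caps B=1 W=0
Move 12: W@(4,2) -> caps B=1 W=0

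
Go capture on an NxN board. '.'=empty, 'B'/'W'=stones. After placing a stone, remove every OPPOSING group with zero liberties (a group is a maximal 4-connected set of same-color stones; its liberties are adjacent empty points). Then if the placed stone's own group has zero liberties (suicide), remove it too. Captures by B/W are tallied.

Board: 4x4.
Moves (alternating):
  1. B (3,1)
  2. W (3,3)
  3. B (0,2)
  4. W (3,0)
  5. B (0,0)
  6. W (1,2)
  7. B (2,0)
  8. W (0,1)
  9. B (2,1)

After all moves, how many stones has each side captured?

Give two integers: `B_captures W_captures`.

Answer: 1 0

Derivation:
Move 1: B@(3,1) -> caps B=0 W=0
Move 2: W@(3,3) -> caps B=0 W=0
Move 3: B@(0,2) -> caps B=0 W=0
Move 4: W@(3,0) -> caps B=0 W=0
Move 5: B@(0,0) -> caps B=0 W=0
Move 6: W@(1,2) -> caps B=0 W=0
Move 7: B@(2,0) -> caps B=1 W=0
Move 8: W@(0,1) -> caps B=1 W=0
Move 9: B@(2,1) -> caps B=1 W=0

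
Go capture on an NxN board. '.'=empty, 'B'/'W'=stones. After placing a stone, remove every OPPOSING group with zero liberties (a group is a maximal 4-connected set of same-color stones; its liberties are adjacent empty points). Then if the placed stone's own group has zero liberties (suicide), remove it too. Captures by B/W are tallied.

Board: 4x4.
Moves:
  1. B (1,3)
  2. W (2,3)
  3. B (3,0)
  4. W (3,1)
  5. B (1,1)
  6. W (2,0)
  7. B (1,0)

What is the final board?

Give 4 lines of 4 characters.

Move 1: B@(1,3) -> caps B=0 W=0
Move 2: W@(2,3) -> caps B=0 W=0
Move 3: B@(3,0) -> caps B=0 W=0
Move 4: W@(3,1) -> caps B=0 W=0
Move 5: B@(1,1) -> caps B=0 W=0
Move 6: W@(2,0) -> caps B=0 W=1
Move 7: B@(1,0) -> caps B=0 W=1

Answer: ....
BB.B
W..W
.W..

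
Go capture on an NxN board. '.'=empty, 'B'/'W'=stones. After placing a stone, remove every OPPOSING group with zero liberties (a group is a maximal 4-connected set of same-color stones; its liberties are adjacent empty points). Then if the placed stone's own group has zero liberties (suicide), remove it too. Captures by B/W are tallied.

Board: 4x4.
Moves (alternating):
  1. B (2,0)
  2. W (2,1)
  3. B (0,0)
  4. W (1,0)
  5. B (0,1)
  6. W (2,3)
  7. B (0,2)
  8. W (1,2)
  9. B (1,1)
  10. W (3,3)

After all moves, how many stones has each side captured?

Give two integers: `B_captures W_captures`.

Move 1: B@(2,0) -> caps B=0 W=0
Move 2: W@(2,1) -> caps B=0 W=0
Move 3: B@(0,0) -> caps B=0 W=0
Move 4: W@(1,0) -> caps B=0 W=0
Move 5: B@(0,1) -> caps B=0 W=0
Move 6: W@(2,3) -> caps B=0 W=0
Move 7: B@(0,2) -> caps B=0 W=0
Move 8: W@(1,2) -> caps B=0 W=0
Move 9: B@(1,1) -> caps B=1 W=0
Move 10: W@(3,3) -> caps B=1 W=0

Answer: 1 0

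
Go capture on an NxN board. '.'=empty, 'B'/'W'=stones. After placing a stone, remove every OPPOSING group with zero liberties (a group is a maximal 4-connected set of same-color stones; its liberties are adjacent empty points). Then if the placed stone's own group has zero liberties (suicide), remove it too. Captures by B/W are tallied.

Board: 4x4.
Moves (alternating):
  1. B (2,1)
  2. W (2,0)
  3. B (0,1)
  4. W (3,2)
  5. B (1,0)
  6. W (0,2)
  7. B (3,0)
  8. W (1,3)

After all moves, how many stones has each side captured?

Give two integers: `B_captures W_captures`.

Move 1: B@(2,1) -> caps B=0 W=0
Move 2: W@(2,0) -> caps B=0 W=0
Move 3: B@(0,1) -> caps B=0 W=0
Move 4: W@(3,2) -> caps B=0 W=0
Move 5: B@(1,0) -> caps B=0 W=0
Move 6: W@(0,2) -> caps B=0 W=0
Move 7: B@(3,0) -> caps B=1 W=0
Move 8: W@(1,3) -> caps B=1 W=0

Answer: 1 0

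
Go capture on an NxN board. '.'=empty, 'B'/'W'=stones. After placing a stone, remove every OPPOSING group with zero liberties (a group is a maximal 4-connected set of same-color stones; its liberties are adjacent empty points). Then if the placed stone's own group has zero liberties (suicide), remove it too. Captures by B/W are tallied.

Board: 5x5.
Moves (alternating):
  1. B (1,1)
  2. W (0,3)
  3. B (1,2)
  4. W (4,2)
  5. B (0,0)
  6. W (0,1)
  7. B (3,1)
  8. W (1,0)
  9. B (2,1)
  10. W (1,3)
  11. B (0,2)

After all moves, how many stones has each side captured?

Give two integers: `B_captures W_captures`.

Move 1: B@(1,1) -> caps B=0 W=0
Move 2: W@(0,3) -> caps B=0 W=0
Move 3: B@(1,2) -> caps B=0 W=0
Move 4: W@(4,2) -> caps B=0 W=0
Move 5: B@(0,0) -> caps B=0 W=0
Move 6: W@(0,1) -> caps B=0 W=0
Move 7: B@(3,1) -> caps B=0 W=0
Move 8: W@(1,0) -> caps B=0 W=1
Move 9: B@(2,1) -> caps B=0 W=1
Move 10: W@(1,3) -> caps B=0 W=1
Move 11: B@(0,2) -> caps B=0 W=1

Answer: 0 1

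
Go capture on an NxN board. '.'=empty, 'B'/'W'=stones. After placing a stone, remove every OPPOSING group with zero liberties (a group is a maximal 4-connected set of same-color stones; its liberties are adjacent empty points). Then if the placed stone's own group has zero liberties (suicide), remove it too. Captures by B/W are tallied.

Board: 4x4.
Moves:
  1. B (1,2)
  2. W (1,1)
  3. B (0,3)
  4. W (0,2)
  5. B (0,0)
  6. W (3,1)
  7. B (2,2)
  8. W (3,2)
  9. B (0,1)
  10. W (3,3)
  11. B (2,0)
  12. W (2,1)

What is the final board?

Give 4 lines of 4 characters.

Answer: BB.B
.WB.
BWB.
.WWW

Derivation:
Move 1: B@(1,2) -> caps B=0 W=0
Move 2: W@(1,1) -> caps B=0 W=0
Move 3: B@(0,3) -> caps B=0 W=0
Move 4: W@(0,2) -> caps B=0 W=0
Move 5: B@(0,0) -> caps B=0 W=0
Move 6: W@(3,1) -> caps B=0 W=0
Move 7: B@(2,2) -> caps B=0 W=0
Move 8: W@(3,2) -> caps B=0 W=0
Move 9: B@(0,1) -> caps B=1 W=0
Move 10: W@(3,3) -> caps B=1 W=0
Move 11: B@(2,0) -> caps B=1 W=0
Move 12: W@(2,1) -> caps B=1 W=0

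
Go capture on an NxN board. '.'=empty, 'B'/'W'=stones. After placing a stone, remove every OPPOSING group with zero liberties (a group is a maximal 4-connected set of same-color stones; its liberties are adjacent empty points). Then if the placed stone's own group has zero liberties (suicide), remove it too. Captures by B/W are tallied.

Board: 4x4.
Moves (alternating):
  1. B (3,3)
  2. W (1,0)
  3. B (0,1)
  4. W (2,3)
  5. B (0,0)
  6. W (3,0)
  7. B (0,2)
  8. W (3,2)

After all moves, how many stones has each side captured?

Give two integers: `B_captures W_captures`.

Answer: 0 1

Derivation:
Move 1: B@(3,3) -> caps B=0 W=0
Move 2: W@(1,0) -> caps B=0 W=0
Move 3: B@(0,1) -> caps B=0 W=0
Move 4: W@(2,3) -> caps B=0 W=0
Move 5: B@(0,0) -> caps B=0 W=0
Move 6: W@(3,0) -> caps B=0 W=0
Move 7: B@(0,2) -> caps B=0 W=0
Move 8: W@(3,2) -> caps B=0 W=1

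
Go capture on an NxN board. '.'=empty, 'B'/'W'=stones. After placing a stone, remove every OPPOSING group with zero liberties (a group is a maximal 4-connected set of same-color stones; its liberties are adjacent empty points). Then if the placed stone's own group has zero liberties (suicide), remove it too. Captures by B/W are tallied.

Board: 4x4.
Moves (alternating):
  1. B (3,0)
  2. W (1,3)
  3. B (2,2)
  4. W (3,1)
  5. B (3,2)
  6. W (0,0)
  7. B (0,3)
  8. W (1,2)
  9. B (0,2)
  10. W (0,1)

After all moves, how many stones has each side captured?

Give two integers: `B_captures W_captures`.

Answer: 0 2

Derivation:
Move 1: B@(3,0) -> caps B=0 W=0
Move 2: W@(1,3) -> caps B=0 W=0
Move 3: B@(2,2) -> caps B=0 W=0
Move 4: W@(3,1) -> caps B=0 W=0
Move 5: B@(3,2) -> caps B=0 W=0
Move 6: W@(0,0) -> caps B=0 W=0
Move 7: B@(0,3) -> caps B=0 W=0
Move 8: W@(1,2) -> caps B=0 W=0
Move 9: B@(0,2) -> caps B=0 W=0
Move 10: W@(0,1) -> caps B=0 W=2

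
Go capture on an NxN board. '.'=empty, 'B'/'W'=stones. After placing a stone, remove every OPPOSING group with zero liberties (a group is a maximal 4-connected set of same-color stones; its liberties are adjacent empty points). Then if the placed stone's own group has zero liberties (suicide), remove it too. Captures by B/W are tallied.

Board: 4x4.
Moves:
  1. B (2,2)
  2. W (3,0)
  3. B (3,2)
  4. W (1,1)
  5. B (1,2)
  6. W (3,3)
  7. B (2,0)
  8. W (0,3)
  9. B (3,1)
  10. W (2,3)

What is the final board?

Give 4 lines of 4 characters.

Answer: ...W
.WB.
B.BW
.BBW

Derivation:
Move 1: B@(2,2) -> caps B=0 W=0
Move 2: W@(3,0) -> caps B=0 W=0
Move 3: B@(3,2) -> caps B=0 W=0
Move 4: W@(1,1) -> caps B=0 W=0
Move 5: B@(1,2) -> caps B=0 W=0
Move 6: W@(3,3) -> caps B=0 W=0
Move 7: B@(2,0) -> caps B=0 W=0
Move 8: W@(0,3) -> caps B=0 W=0
Move 9: B@(3,1) -> caps B=1 W=0
Move 10: W@(2,3) -> caps B=1 W=0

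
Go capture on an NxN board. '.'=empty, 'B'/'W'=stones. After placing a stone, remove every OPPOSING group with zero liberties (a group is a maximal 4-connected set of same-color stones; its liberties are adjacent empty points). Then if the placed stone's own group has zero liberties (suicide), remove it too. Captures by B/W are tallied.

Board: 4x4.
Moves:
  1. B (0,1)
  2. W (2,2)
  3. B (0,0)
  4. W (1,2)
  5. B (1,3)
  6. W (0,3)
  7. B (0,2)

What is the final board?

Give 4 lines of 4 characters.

Move 1: B@(0,1) -> caps B=0 W=0
Move 2: W@(2,2) -> caps B=0 W=0
Move 3: B@(0,0) -> caps B=0 W=0
Move 4: W@(1,2) -> caps B=0 W=0
Move 5: B@(1,3) -> caps B=0 W=0
Move 6: W@(0,3) -> caps B=0 W=0
Move 7: B@(0,2) -> caps B=1 W=0

Answer: BBB.
..WB
..W.
....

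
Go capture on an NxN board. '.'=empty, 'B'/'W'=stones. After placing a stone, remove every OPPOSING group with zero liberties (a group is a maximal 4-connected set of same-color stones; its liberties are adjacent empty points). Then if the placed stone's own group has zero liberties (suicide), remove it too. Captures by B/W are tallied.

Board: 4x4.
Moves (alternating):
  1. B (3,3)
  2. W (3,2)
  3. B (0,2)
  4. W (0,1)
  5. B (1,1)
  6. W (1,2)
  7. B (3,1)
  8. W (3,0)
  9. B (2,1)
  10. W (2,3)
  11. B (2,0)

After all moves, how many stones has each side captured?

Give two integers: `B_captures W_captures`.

Answer: 1 1

Derivation:
Move 1: B@(3,3) -> caps B=0 W=0
Move 2: W@(3,2) -> caps B=0 W=0
Move 3: B@(0,2) -> caps B=0 W=0
Move 4: W@(0,1) -> caps B=0 W=0
Move 5: B@(1,1) -> caps B=0 W=0
Move 6: W@(1,2) -> caps B=0 W=0
Move 7: B@(3,1) -> caps B=0 W=0
Move 8: W@(3,0) -> caps B=0 W=0
Move 9: B@(2,1) -> caps B=0 W=0
Move 10: W@(2,3) -> caps B=0 W=1
Move 11: B@(2,0) -> caps B=1 W=1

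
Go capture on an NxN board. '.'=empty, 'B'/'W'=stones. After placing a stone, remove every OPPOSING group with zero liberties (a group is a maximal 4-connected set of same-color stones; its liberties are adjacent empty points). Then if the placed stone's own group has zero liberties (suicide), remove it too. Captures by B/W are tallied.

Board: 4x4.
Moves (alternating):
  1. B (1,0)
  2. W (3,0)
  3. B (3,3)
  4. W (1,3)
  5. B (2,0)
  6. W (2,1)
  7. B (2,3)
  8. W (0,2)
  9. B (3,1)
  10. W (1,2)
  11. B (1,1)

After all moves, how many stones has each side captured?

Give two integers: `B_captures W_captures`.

Move 1: B@(1,0) -> caps B=0 W=0
Move 2: W@(3,0) -> caps B=0 W=0
Move 3: B@(3,3) -> caps B=0 W=0
Move 4: W@(1,3) -> caps B=0 W=0
Move 5: B@(2,0) -> caps B=0 W=0
Move 6: W@(2,1) -> caps B=0 W=0
Move 7: B@(2,3) -> caps B=0 W=0
Move 8: W@(0,2) -> caps B=0 W=0
Move 9: B@(3,1) -> caps B=1 W=0
Move 10: W@(1,2) -> caps B=1 W=0
Move 11: B@(1,1) -> caps B=1 W=0

Answer: 1 0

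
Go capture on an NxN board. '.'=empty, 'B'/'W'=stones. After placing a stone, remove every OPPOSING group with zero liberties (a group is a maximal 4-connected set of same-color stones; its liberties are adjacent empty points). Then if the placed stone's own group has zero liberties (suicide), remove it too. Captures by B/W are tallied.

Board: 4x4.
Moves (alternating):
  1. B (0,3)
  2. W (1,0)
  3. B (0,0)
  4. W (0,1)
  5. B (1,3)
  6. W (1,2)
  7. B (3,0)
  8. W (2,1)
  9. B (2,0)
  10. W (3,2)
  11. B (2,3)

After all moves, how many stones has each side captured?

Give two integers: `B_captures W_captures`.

Move 1: B@(0,3) -> caps B=0 W=0
Move 2: W@(1,0) -> caps B=0 W=0
Move 3: B@(0,0) -> caps B=0 W=0
Move 4: W@(0,1) -> caps B=0 W=1
Move 5: B@(1,3) -> caps B=0 W=1
Move 6: W@(1,2) -> caps B=0 W=1
Move 7: B@(3,0) -> caps B=0 W=1
Move 8: W@(2,1) -> caps B=0 W=1
Move 9: B@(2,0) -> caps B=0 W=1
Move 10: W@(3,2) -> caps B=0 W=1
Move 11: B@(2,3) -> caps B=0 W=1

Answer: 0 1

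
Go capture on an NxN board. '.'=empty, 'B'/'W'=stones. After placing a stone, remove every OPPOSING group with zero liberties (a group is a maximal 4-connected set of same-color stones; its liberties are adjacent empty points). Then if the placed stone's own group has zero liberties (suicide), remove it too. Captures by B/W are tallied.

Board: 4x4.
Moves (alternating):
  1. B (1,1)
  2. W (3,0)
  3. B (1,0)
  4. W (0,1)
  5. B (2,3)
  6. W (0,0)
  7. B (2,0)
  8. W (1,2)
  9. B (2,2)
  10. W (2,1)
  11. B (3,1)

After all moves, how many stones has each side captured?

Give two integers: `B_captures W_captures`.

Move 1: B@(1,1) -> caps B=0 W=0
Move 2: W@(3,0) -> caps B=0 W=0
Move 3: B@(1,0) -> caps B=0 W=0
Move 4: W@(0,1) -> caps B=0 W=0
Move 5: B@(2,3) -> caps B=0 W=0
Move 6: W@(0,0) -> caps B=0 W=0
Move 7: B@(2,0) -> caps B=0 W=0
Move 8: W@(1,2) -> caps B=0 W=0
Move 9: B@(2,2) -> caps B=0 W=0
Move 10: W@(2,1) -> caps B=0 W=3
Move 11: B@(3,1) -> caps B=0 W=3

Answer: 0 3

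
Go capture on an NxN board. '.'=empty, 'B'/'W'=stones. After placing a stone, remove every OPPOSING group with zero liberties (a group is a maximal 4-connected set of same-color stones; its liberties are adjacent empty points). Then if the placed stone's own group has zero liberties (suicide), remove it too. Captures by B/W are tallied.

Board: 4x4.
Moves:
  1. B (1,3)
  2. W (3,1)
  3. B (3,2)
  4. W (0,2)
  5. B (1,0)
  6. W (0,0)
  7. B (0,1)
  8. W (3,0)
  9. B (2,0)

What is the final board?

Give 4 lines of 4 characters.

Answer: .BW.
B..B
B...
WWB.

Derivation:
Move 1: B@(1,3) -> caps B=0 W=0
Move 2: W@(3,1) -> caps B=0 W=0
Move 3: B@(3,2) -> caps B=0 W=0
Move 4: W@(0,2) -> caps B=0 W=0
Move 5: B@(1,0) -> caps B=0 W=0
Move 6: W@(0,0) -> caps B=0 W=0
Move 7: B@(0,1) -> caps B=1 W=0
Move 8: W@(3,0) -> caps B=1 W=0
Move 9: B@(2,0) -> caps B=1 W=0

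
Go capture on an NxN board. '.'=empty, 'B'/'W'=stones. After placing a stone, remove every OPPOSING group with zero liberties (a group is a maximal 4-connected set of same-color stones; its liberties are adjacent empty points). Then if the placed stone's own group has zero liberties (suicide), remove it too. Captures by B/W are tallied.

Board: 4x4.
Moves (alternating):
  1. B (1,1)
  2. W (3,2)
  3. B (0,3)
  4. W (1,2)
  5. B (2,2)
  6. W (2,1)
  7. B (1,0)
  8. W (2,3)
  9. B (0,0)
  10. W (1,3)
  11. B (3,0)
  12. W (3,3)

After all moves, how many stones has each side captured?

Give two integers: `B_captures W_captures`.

Move 1: B@(1,1) -> caps B=0 W=0
Move 2: W@(3,2) -> caps B=0 W=0
Move 3: B@(0,3) -> caps B=0 W=0
Move 4: W@(1,2) -> caps B=0 W=0
Move 5: B@(2,2) -> caps B=0 W=0
Move 6: W@(2,1) -> caps B=0 W=0
Move 7: B@(1,0) -> caps B=0 W=0
Move 8: W@(2,3) -> caps B=0 W=1
Move 9: B@(0,0) -> caps B=0 W=1
Move 10: W@(1,3) -> caps B=0 W=1
Move 11: B@(3,0) -> caps B=0 W=1
Move 12: W@(3,3) -> caps B=0 W=1

Answer: 0 1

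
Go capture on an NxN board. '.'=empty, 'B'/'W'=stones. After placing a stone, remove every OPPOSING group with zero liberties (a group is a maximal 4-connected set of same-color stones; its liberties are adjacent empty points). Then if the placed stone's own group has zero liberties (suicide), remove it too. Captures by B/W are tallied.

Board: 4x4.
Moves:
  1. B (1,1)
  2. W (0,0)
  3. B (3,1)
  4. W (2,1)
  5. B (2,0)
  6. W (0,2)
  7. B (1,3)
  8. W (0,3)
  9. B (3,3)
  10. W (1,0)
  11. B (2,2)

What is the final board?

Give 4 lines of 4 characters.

Move 1: B@(1,1) -> caps B=0 W=0
Move 2: W@(0,0) -> caps B=0 W=0
Move 3: B@(3,1) -> caps B=0 W=0
Move 4: W@(2,1) -> caps B=0 W=0
Move 5: B@(2,0) -> caps B=0 W=0
Move 6: W@(0,2) -> caps B=0 W=0
Move 7: B@(1,3) -> caps B=0 W=0
Move 8: W@(0,3) -> caps B=0 W=0
Move 9: B@(3,3) -> caps B=0 W=0
Move 10: W@(1,0) -> caps B=0 W=0
Move 11: B@(2,2) -> caps B=1 W=0

Answer: W.WW
WB.B
B.B.
.B.B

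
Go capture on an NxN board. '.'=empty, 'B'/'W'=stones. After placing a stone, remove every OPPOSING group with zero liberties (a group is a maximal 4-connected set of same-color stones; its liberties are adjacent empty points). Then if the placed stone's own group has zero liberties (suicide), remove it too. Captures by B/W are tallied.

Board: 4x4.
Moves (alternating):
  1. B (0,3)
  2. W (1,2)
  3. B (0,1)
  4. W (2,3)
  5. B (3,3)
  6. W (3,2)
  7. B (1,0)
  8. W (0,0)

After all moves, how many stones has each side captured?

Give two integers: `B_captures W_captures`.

Move 1: B@(0,3) -> caps B=0 W=0
Move 2: W@(1,2) -> caps B=0 W=0
Move 3: B@(0,1) -> caps B=0 W=0
Move 4: W@(2,3) -> caps B=0 W=0
Move 5: B@(3,3) -> caps B=0 W=0
Move 6: W@(3,2) -> caps B=0 W=1
Move 7: B@(1,0) -> caps B=0 W=1
Move 8: W@(0,0) -> caps B=0 W=1

Answer: 0 1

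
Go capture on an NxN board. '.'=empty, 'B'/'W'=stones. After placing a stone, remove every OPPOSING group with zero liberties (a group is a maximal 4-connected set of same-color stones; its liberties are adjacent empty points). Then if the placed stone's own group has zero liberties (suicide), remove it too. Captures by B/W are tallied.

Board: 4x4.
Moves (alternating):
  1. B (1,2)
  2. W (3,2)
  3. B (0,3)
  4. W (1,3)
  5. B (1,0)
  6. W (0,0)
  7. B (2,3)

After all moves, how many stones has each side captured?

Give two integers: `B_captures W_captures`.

Answer: 1 0

Derivation:
Move 1: B@(1,2) -> caps B=0 W=0
Move 2: W@(3,2) -> caps B=0 W=0
Move 3: B@(0,3) -> caps B=0 W=0
Move 4: W@(1,3) -> caps B=0 W=0
Move 5: B@(1,0) -> caps B=0 W=0
Move 6: W@(0,0) -> caps B=0 W=0
Move 7: B@(2,3) -> caps B=1 W=0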